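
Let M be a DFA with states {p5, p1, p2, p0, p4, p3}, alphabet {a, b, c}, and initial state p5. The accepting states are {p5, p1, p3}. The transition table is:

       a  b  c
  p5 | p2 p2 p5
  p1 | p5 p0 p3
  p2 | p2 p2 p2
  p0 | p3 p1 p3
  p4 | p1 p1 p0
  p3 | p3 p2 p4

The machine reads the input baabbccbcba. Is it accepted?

Trace: p5 -b-> p2 -a-> p2 -a-> p2 -b-> p2 -b-> p2 -c-> p2 -c-> p2 -b-> p2 -c-> p2 -b-> p2 -a-> p2
End state p2 is not accepting.

No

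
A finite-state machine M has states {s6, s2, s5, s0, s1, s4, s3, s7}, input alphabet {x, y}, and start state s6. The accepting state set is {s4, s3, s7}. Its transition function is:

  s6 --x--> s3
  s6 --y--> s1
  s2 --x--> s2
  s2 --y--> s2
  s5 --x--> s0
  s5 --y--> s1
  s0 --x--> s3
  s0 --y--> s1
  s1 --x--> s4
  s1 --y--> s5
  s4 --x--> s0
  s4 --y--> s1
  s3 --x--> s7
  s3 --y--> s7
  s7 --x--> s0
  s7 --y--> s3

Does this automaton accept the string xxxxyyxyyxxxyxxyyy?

No

start at s6
read 'x': s6 → s3
read 'x': s3 → s7
read 'x': s7 → s0
read 'x': s0 → s3
read 'y': s3 → s7
read 'y': s7 → s3
read 'x': s3 → s7
read 'y': s7 → s3
read 'y': s3 → s7
read 'x': s7 → s0
read 'x': s0 → s3
read 'x': s3 → s7
read 'y': s7 → s3
read 'x': s3 → s7
read 'x': s7 → s0
read 'y': s0 → s1
read 'y': s1 → s5
read 'y': s5 → s1
End state s1 is not accepting.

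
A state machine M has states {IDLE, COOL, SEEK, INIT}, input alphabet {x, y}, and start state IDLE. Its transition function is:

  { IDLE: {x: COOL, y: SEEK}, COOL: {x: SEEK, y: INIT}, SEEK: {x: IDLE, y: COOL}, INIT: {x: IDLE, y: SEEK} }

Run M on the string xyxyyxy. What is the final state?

COOL

IDLE → COOL → INIT → IDLE → SEEK → COOL → SEEK → COOL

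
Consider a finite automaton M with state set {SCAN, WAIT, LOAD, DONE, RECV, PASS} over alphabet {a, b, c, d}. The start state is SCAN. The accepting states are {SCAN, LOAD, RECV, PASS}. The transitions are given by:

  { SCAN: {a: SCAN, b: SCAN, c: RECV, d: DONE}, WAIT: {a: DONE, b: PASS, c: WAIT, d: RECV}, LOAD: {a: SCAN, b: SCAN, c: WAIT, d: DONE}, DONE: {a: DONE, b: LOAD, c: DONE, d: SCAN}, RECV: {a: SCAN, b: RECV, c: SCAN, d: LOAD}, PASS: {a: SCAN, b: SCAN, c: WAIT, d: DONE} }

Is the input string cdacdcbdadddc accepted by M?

Yes

SCAN → RECV → LOAD → SCAN → RECV → LOAD → WAIT → PASS → DONE → DONE → SCAN → DONE → SCAN → RECV
End state RECV is accepting.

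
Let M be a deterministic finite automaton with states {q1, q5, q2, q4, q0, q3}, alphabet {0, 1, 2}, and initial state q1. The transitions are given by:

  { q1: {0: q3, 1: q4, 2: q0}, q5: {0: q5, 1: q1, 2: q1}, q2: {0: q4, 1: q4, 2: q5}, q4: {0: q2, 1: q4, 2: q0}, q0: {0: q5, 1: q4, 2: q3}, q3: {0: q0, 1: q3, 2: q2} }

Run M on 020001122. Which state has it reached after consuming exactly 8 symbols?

q1 → q3 → q2 → q4 → q2 → q4 → q4 → q4 → q0
After 8 symbols: q0.

q0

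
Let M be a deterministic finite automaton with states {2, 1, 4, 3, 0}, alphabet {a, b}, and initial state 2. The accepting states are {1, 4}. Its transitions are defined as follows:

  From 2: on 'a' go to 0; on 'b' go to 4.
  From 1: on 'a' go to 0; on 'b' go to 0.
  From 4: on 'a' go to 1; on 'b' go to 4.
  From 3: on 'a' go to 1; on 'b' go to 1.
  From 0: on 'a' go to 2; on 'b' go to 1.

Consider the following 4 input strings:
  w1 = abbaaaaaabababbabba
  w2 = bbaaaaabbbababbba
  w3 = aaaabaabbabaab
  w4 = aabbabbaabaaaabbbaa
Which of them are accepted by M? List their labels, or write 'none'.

w1:
  start at 2
  read 'a': 2 → 0
  read 'b': 0 → 1
  read 'b': 1 → 0
  read 'a': 0 → 2
  read 'a': 2 → 0
  read 'a': 0 → 2
  read 'a': 2 → 0
  read 'a': 0 → 2
  read 'a': 2 → 0
  read 'b': 0 → 1
  read 'a': 1 → 0
  read 'b': 0 → 1
  read 'a': 1 → 0
  read 'b': 0 → 1
  read 'b': 1 → 0
  read 'a': 0 → 2
  read 'b': 2 → 4
  read 'b': 4 → 4
  read 'a': 4 → 1
  end 1, accepted
w2:
  start at 2
  read 'b': 2 → 4
  read 'b': 4 → 4
  read 'a': 4 → 1
  read 'a': 1 → 0
  read 'a': 0 → 2
  read 'a': 2 → 0
  read 'a': 0 → 2
  read 'b': 2 → 4
  read 'b': 4 → 4
  read 'b': 4 → 4
  read 'a': 4 → 1
  read 'b': 1 → 0
  read 'a': 0 → 2
  read 'b': 2 → 4
  read 'b': 4 → 4
  read 'b': 4 → 4
  read 'a': 4 → 1
  end 1, accepted
w3:
  start at 2
  read 'a': 2 → 0
  read 'a': 0 → 2
  read 'a': 2 → 0
  read 'a': 0 → 2
  read 'b': 2 → 4
  read 'a': 4 → 1
  read 'a': 1 → 0
  read 'b': 0 → 1
  read 'b': 1 → 0
  read 'a': 0 → 2
  read 'b': 2 → 4
  read 'a': 4 → 1
  read 'a': 1 → 0
  read 'b': 0 → 1
  end 1, accepted
w4:
  start at 2
  read 'a': 2 → 0
  read 'a': 0 → 2
  read 'b': 2 → 4
  read 'b': 4 → 4
  read 'a': 4 → 1
  read 'b': 1 → 0
  read 'b': 0 → 1
  read 'a': 1 → 0
  read 'a': 0 → 2
  read 'b': 2 → 4
  read 'a': 4 → 1
  read 'a': 1 → 0
  read 'a': 0 → 2
  read 'a': 2 → 0
  read 'b': 0 → 1
  read 'b': 1 → 0
  read 'b': 0 → 1
  read 'a': 1 → 0
  read 'a': 0 → 2
  end 2, rejected

w1, w2, w3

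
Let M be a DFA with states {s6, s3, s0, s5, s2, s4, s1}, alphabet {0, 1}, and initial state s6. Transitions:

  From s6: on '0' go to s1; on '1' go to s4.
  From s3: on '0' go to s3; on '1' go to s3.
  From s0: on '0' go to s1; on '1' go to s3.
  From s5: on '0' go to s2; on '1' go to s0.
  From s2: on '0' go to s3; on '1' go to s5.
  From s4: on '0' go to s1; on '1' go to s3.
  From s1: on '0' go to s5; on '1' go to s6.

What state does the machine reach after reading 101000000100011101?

s3

start at s6
read '1': s6 → s4
read '0': s4 → s1
read '1': s1 → s6
read '0': s6 → s1
read '0': s1 → s5
read '0': s5 → s2
read '0': s2 → s3
read '0': s3 → s3
read '0': s3 → s3
read '1': s3 → s3
read '0': s3 → s3
read '0': s3 → s3
read '0': s3 → s3
read '1': s3 → s3
read '1': s3 → s3
read '1': s3 → s3
read '0': s3 → s3
read '1': s3 → s3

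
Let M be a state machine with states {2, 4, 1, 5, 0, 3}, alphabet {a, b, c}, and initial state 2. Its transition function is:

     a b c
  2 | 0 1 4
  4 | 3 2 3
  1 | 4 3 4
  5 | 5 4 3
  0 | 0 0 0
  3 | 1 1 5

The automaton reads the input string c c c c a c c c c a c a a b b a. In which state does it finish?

4

start at 2
read 'c': 2 → 4
read 'c': 4 → 3
read 'c': 3 → 5
read 'c': 5 → 3
read 'a': 3 → 1
read 'c': 1 → 4
read 'c': 4 → 3
read 'c': 3 → 5
read 'c': 5 → 3
read 'a': 3 → 1
read 'c': 1 → 4
read 'a': 4 → 3
read 'a': 3 → 1
read 'b': 1 → 3
read 'b': 3 → 1
read 'a': 1 → 4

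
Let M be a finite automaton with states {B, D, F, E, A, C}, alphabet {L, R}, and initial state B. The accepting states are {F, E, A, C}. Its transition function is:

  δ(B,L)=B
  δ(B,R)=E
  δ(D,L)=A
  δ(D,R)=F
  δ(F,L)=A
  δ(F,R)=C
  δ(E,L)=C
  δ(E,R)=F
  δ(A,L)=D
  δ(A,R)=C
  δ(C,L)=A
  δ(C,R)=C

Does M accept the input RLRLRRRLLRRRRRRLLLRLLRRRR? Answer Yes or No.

start at B
read 'R': B → E
read 'L': E → C
read 'R': C → C
read 'L': C → A
read 'R': A → C
read 'R': C → C
read 'R': C → C
read 'L': C → A
read 'L': A → D
read 'R': D → F
read 'R': F → C
read 'R': C → C
read 'R': C → C
read 'R': C → C
read 'R': C → C
read 'L': C → A
read 'L': A → D
read 'L': D → A
read 'R': A → C
read 'L': C → A
read 'L': A → D
read 'R': D → F
read 'R': F → C
read 'R': C → C
read 'R': C → C
End state C is accepting.

Yes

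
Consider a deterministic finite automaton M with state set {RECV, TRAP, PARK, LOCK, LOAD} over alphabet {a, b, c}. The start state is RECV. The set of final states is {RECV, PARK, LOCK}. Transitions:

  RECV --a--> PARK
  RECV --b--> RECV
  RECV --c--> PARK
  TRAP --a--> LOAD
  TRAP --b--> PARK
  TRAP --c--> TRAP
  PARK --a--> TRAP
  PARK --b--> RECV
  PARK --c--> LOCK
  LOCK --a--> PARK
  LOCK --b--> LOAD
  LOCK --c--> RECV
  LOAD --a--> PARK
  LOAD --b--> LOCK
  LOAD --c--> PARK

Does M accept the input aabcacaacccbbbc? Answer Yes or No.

Yes

Trace: RECV -a-> PARK -a-> TRAP -b-> PARK -c-> LOCK -a-> PARK -c-> LOCK -a-> PARK -a-> TRAP -c-> TRAP -c-> TRAP -c-> TRAP -b-> PARK -b-> RECV -b-> RECV -c-> PARK
End state PARK is accepting.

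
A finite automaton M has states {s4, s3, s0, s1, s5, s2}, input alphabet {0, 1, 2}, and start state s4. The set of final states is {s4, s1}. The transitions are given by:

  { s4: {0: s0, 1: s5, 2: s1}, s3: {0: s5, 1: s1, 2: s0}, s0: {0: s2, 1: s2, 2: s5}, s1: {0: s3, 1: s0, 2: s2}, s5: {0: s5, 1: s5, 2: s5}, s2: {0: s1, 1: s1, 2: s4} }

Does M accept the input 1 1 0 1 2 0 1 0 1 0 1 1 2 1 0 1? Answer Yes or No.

No

Trace: s4 -1-> s5 -1-> s5 -0-> s5 -1-> s5 -2-> s5 -0-> s5 -1-> s5 -0-> s5 -1-> s5 -0-> s5 -1-> s5 -1-> s5 -2-> s5 -1-> s5 -0-> s5 -1-> s5
End state s5 is not accepting.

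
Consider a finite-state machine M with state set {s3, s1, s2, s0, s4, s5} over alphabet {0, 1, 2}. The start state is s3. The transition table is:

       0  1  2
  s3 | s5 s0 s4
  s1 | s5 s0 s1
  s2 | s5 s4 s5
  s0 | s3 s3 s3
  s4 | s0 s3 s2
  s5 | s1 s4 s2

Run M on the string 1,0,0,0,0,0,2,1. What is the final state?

s3 → s0 → s3 → s5 → s1 → s5 → s1 → s1 → s0

s0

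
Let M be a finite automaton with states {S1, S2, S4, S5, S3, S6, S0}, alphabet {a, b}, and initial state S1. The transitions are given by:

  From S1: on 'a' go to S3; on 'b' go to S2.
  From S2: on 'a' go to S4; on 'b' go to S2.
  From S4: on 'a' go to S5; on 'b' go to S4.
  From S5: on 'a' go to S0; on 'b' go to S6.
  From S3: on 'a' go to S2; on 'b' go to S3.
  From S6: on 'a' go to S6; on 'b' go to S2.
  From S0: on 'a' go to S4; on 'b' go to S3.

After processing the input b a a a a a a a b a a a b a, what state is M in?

S1 → S2 → S4 → S5 → S0 → S4 → S5 → S0 → S4 → S4 → S5 → S0 → S4 → S4 → S5

S5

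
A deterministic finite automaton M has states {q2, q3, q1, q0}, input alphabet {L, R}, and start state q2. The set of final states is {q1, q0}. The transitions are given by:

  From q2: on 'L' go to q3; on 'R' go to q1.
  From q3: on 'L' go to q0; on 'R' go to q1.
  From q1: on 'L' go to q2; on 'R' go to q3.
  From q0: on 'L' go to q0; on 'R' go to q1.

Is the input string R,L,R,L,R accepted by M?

Yes

Trace: q2 -R-> q1 -L-> q2 -R-> q1 -L-> q2 -R-> q1
End state q1 is accepting.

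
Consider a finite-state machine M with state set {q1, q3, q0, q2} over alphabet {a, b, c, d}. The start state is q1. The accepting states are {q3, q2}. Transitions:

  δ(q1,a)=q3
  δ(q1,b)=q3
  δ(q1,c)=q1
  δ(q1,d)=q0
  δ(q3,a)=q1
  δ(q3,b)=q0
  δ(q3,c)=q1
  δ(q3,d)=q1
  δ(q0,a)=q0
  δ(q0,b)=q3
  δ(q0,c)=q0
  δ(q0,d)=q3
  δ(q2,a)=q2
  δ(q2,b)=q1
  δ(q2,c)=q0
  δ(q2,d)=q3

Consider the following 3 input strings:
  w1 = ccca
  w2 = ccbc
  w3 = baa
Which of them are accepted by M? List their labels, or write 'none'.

w1, w3

w1: q1 → q1 → q1 → q1 → q3  → end q3, accepted
w2: q1 → q1 → q1 → q3 → q1  → end q1, rejected
w3: q1 → q3 → q1 → q3  → end q3, accepted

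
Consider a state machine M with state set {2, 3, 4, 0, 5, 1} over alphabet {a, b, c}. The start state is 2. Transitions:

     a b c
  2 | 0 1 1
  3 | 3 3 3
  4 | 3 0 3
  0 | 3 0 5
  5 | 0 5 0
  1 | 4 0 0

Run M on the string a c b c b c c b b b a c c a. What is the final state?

3

start at 2
read 'a': 2 → 0
read 'c': 0 → 5
read 'b': 5 → 5
read 'c': 5 → 0
read 'b': 0 → 0
read 'c': 0 → 5
read 'c': 5 → 0
read 'b': 0 → 0
read 'b': 0 → 0
read 'b': 0 → 0
read 'a': 0 → 3
read 'c': 3 → 3
read 'c': 3 → 3
read 'a': 3 → 3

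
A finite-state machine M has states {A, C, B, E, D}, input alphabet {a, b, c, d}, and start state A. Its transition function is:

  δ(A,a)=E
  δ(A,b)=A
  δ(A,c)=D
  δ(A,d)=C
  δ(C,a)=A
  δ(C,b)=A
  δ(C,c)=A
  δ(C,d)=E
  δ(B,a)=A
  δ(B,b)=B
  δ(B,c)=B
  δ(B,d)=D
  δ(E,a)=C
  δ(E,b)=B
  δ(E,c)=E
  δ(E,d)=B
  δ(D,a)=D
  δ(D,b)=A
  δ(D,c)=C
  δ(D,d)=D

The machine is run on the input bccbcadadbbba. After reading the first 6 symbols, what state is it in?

D

A → A → D → C → A → D → D
After 6 symbols: D.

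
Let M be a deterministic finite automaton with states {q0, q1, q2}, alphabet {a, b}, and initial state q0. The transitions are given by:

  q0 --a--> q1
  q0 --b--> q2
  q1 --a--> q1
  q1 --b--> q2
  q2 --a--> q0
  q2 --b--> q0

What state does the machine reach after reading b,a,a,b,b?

start at q0
read 'b': q0 → q2
read 'a': q2 → q0
read 'a': q0 → q1
read 'b': q1 → q2
read 'b': q2 → q0

q0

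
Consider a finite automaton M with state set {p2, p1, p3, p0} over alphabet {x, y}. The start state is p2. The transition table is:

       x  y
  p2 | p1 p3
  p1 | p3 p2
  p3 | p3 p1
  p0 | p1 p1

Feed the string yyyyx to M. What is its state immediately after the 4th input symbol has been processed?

Trace: p2 -y-> p3 -y-> p1 -y-> p2 -y-> p3
After 4 symbols: p3.

p3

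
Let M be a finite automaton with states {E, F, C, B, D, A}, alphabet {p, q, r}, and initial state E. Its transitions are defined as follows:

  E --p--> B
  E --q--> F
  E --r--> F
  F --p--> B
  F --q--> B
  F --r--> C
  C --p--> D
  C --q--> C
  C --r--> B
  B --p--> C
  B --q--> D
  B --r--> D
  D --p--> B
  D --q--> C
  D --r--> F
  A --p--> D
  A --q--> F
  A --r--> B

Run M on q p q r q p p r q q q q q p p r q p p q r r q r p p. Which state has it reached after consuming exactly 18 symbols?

D

Trace: E -q-> F -p-> B -q-> D -r-> F -q-> B -p-> C -p-> D -r-> F -q-> B -q-> D -q-> C -q-> C -q-> C -p-> D -p-> B -r-> D -q-> C -p-> D
After 18 symbols: D.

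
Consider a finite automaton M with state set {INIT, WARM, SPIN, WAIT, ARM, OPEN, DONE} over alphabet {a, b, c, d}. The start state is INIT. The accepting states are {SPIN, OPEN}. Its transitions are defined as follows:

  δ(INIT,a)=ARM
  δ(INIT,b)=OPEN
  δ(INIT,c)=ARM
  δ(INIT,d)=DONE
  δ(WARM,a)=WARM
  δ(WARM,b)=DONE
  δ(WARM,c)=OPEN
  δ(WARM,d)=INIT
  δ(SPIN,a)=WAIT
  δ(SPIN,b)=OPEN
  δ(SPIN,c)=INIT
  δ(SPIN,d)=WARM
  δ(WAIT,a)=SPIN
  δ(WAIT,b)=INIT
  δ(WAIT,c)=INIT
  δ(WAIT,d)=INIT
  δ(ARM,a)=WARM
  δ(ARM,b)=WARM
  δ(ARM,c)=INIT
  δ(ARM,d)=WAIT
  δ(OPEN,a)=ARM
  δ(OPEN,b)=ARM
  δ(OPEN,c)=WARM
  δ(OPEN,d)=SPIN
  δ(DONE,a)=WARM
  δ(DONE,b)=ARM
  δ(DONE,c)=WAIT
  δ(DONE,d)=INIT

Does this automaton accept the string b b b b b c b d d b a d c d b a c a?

No

start at INIT
read 'b': INIT → OPEN
read 'b': OPEN → ARM
read 'b': ARM → WARM
read 'b': WARM → DONE
read 'b': DONE → ARM
read 'c': ARM → INIT
read 'b': INIT → OPEN
read 'd': OPEN → SPIN
read 'd': SPIN → WARM
read 'b': WARM → DONE
read 'a': DONE → WARM
read 'd': WARM → INIT
read 'c': INIT → ARM
read 'd': ARM → WAIT
read 'b': WAIT → INIT
read 'a': INIT → ARM
read 'c': ARM → INIT
read 'a': INIT → ARM
End state ARM is not accepting.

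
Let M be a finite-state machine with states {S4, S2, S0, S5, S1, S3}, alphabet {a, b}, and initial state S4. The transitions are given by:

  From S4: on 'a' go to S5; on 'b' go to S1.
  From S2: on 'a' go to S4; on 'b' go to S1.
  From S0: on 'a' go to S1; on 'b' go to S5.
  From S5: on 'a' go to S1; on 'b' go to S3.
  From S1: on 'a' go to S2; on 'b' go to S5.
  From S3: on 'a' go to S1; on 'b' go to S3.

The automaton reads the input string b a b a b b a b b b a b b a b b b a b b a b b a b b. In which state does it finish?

Trace: S4 -b-> S1 -a-> S2 -b-> S1 -a-> S2 -b-> S1 -b-> S5 -a-> S1 -b-> S5 -b-> S3 -b-> S3 -a-> S1 -b-> S5 -b-> S3 -a-> S1 -b-> S5 -b-> S3 -b-> S3 -a-> S1 -b-> S5 -b-> S3 -a-> S1 -b-> S5 -b-> S3 -a-> S1 -b-> S5 -b-> S3

S3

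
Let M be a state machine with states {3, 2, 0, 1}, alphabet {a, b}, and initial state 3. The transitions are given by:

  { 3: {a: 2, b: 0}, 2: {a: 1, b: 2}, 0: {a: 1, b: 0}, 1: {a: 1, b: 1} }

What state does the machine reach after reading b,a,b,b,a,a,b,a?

3 → 0 → 1 → 1 → 1 → 1 → 1 → 1 → 1

1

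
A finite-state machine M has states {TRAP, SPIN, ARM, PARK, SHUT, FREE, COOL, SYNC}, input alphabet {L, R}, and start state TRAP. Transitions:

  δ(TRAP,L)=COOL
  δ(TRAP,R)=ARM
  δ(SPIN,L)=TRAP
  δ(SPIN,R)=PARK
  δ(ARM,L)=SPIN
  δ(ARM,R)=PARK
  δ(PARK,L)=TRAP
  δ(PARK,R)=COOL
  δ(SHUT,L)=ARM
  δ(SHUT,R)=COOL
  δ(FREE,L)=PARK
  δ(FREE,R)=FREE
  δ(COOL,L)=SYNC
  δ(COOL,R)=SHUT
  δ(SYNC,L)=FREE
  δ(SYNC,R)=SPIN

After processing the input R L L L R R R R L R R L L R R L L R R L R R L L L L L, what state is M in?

SYNC

TRAP → ARM → SPIN → TRAP → COOL → SHUT → COOL → SHUT → COOL → SYNC → SPIN → PARK → TRAP → COOL → SHUT → COOL → SYNC → FREE → FREE → FREE → PARK → COOL → SHUT → ARM → SPIN → TRAP → COOL → SYNC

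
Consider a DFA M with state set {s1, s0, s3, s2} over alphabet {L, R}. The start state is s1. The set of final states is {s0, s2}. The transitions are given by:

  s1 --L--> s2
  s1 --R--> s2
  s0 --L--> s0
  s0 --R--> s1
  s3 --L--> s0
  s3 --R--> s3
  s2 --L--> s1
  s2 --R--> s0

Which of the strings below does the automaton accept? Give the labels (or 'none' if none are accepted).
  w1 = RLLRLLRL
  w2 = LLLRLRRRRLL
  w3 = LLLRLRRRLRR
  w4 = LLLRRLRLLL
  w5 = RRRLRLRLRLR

w1: s1 → s2 → s1 → s2 → s0 → s0 → s0 → s1 → s2  → end s2, accepted
w2: s1 → s2 → s1 → s2 → s0 → s0 → s1 → s2 → s0 → s1 → s2 → s1  → end s1, rejected
w3: s1 → s2 → s1 → s2 → s0 → s0 → s1 → s2 → s0 → s0 → s1 → s2  → end s2, accepted
w4: s1 → s2 → s1 → s2 → s0 → s1 → s2 → s0 → s0 → s0 → s0  → end s0, accepted
w5: s1 → s2 → s0 → s1 → s2 → s0 → s0 → s1 → s2 → s0 → s0 → s1  → end s1, rejected

w1, w3, w4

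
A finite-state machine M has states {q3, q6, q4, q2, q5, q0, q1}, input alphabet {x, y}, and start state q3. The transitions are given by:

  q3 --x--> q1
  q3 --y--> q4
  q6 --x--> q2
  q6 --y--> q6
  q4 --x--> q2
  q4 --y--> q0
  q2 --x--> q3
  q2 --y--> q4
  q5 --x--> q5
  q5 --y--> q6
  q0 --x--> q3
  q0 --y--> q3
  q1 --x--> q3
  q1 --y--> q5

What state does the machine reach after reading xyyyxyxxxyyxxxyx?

q5

q3 → q1 → q5 → q6 → q6 → q2 → q4 → q2 → q3 → q1 → q5 → q6 → q2 → q3 → q1 → q5 → q5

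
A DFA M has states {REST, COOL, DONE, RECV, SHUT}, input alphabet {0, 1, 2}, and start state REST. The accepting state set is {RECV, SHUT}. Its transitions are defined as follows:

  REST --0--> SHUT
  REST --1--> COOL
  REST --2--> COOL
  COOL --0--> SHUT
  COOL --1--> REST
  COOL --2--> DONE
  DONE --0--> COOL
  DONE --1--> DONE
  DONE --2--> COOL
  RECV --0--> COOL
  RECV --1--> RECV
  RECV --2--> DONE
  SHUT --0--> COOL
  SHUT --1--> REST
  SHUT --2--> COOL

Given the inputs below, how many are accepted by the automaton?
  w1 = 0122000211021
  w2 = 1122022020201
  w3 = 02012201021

0

w1:
  start at REST
  read '0': REST → SHUT
  read '1': SHUT → REST
  read '2': REST → COOL
  read '2': COOL → DONE
  read '0': DONE → COOL
  read '0': COOL → SHUT
  read '0': SHUT → COOL
  read '2': COOL → DONE
  read '1': DONE → DONE
  read '1': DONE → DONE
  read '0': DONE → COOL
  read '2': COOL → DONE
  read '1': DONE → DONE
  end DONE, rejected
w2:
  start at REST
  read '1': REST → COOL
  read '1': COOL → REST
  read '2': REST → COOL
  read '2': COOL → DONE
  read '0': DONE → COOL
  read '2': COOL → DONE
  read '2': DONE → COOL
  read '0': COOL → SHUT
  read '2': SHUT → COOL
  read '0': COOL → SHUT
  read '2': SHUT → COOL
  read '0': COOL → SHUT
  read '1': SHUT → REST
  end REST, rejected
w3:
  start at REST
  read '0': REST → SHUT
  read '2': SHUT → COOL
  read '0': COOL → SHUT
  read '1': SHUT → REST
  read '2': REST → COOL
  read '2': COOL → DONE
  read '0': DONE → COOL
  read '1': COOL → REST
  read '0': REST → SHUT
  read '2': SHUT → COOL
  read '1': COOL → REST
  end REST, rejected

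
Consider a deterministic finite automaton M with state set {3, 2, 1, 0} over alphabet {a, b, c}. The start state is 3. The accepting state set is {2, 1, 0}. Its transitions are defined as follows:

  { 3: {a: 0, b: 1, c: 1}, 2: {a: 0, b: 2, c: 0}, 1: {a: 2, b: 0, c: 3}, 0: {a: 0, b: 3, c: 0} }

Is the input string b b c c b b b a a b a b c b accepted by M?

Trace: 3 -b-> 1 -b-> 0 -c-> 0 -c-> 0 -b-> 3 -b-> 1 -b-> 0 -a-> 0 -a-> 0 -b-> 3 -a-> 0 -b-> 3 -c-> 1 -b-> 0
End state 0 is accepting.

Yes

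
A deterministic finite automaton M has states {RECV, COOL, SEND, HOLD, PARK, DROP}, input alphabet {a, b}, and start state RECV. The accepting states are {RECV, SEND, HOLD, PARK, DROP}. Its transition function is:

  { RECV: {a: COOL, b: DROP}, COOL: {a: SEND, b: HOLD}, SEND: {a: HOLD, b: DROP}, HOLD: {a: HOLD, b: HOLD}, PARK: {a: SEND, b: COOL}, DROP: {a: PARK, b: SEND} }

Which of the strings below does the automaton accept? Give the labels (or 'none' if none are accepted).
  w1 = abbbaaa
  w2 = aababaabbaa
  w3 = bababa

w1, w2, w3

w1: Trace: RECV -a-> COOL -b-> HOLD -b-> HOLD -b-> HOLD -a-> HOLD -a-> HOLD -a-> HOLD  → end HOLD, accepted
w2: Trace: RECV -a-> COOL -a-> SEND -b-> DROP -a-> PARK -b-> COOL -a-> SEND -a-> HOLD -b-> HOLD -b-> HOLD -a-> HOLD -a-> HOLD  → end HOLD, accepted
w3: Trace: RECV -b-> DROP -a-> PARK -b-> COOL -a-> SEND -b-> DROP -a-> PARK  → end PARK, accepted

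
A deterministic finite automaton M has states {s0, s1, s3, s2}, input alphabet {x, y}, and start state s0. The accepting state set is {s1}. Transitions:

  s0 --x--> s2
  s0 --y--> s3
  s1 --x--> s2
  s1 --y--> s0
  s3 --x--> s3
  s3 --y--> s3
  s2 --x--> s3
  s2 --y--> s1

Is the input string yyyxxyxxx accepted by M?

No

start at s0
read 'y': s0 → s3
read 'y': s3 → s3
read 'y': s3 → s3
read 'x': s3 → s3
read 'x': s3 → s3
read 'y': s3 → s3
read 'x': s3 → s3
read 'x': s3 → s3
read 'x': s3 → s3
End state s3 is not accepting.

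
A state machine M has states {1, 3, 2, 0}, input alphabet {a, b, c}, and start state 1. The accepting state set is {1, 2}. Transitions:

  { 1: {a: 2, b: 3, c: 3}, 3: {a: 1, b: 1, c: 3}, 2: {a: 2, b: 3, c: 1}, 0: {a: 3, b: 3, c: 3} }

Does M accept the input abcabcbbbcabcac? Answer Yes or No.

Trace: 1 -a-> 2 -b-> 3 -c-> 3 -a-> 1 -b-> 3 -c-> 3 -b-> 1 -b-> 3 -b-> 1 -c-> 3 -a-> 1 -b-> 3 -c-> 3 -a-> 1 -c-> 3
End state 3 is not accepting.

No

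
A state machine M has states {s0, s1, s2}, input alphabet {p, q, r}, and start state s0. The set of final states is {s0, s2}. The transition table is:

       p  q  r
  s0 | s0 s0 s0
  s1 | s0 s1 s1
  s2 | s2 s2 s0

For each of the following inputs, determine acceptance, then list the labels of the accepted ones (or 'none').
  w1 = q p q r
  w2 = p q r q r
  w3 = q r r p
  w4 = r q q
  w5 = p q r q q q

w1, w2, w3, w4, w5

w1: s0 → s0 → s0 → s0 → s0  → end s0, accepted
w2: s0 → s0 → s0 → s0 → s0 → s0  → end s0, accepted
w3: s0 → s0 → s0 → s0 → s0  → end s0, accepted
w4: s0 → s0 → s0 → s0  → end s0, accepted
w5: s0 → s0 → s0 → s0 → s0 → s0 → s0  → end s0, accepted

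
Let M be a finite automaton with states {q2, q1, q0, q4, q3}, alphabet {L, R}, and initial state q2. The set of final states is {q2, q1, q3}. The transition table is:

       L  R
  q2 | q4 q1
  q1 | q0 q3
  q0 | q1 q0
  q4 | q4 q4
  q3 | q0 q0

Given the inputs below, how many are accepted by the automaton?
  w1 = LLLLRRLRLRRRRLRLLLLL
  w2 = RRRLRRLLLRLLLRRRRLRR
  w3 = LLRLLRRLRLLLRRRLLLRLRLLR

0

w1: q2 → q4 → q4 → q4 → q4 → q4 → q4 → q4 → q4 → q4 → q4 → q4 → q4 → q4 → q4 → q4 → q4 → q4 → q4 → q4 → q4  → end q4, rejected
w2: q2 → q1 → q3 → q0 → q1 → q3 → q0 → q1 → q0 → q1 → q3 → q0 → q1 → q0 → q0 → q0 → q0 → q0 → q1 → q3 → q0  → end q0, rejected
w3: q2 → q4 → q4 → q4 → q4 → q4 → q4 → q4 → q4 → q4 → q4 → q4 → q4 → q4 → q4 → q4 → q4 → q4 → q4 → q4 → q4 → q4 → q4 → q4 → q4  → end q4, rejected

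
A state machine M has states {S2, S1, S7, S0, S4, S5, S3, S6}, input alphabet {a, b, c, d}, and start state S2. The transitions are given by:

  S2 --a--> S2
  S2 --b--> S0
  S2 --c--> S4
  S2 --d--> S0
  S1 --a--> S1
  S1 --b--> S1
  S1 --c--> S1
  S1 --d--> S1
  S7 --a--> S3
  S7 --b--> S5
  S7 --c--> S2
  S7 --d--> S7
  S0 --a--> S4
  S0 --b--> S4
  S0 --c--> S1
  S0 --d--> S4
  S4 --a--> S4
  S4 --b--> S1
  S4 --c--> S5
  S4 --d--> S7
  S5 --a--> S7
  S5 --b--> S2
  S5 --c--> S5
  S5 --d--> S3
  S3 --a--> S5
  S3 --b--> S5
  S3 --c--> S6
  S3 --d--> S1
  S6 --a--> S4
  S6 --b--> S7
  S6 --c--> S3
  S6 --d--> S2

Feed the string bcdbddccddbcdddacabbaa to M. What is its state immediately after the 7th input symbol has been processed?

S1

S2 → S0 → S1 → S1 → S1 → S1 → S1 → S1
After 7 symbols: S1.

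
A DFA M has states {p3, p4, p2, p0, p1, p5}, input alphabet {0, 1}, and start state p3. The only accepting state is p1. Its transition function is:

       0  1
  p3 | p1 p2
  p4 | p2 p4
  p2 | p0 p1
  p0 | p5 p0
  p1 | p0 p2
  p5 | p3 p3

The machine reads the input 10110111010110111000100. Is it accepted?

No

p3 → p2 → p0 → p0 → p0 → p5 → p3 → p2 → p1 → p0 → p0 → p5 → p3 → p2 → p0 → p0 → p0 → p0 → p5 → p3 → p1 → p2 → p0 → p5
End state p5 is not accepting.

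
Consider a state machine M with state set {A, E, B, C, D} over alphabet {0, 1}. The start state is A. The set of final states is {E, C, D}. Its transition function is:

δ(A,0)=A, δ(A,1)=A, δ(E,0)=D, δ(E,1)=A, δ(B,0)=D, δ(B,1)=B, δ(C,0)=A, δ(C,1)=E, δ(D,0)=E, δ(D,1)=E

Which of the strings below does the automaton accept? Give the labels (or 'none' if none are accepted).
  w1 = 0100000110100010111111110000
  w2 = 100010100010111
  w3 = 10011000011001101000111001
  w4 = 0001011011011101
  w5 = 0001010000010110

none

w1: A → A → A → A → A → A → A → A → A → A → A → A → A → A → A → A → A → A → A → A → A → A → A → A → A → A → A → A → A  → end A, rejected
w2: A → A → A → A → A → A → A → A → A → A → A → A → A → A → A → A  → end A, rejected
w3: A → A → A → A → A → A → A → A → A → A → A → A → A → A → A → A → A → A → A → A → A → A → A → A → A → A → A  → end A, rejected
w4: A → A → A → A → A → A → A → A → A → A → A → A → A → A → A → A → A  → end A, rejected
w5: A → A → A → A → A → A → A → A → A → A → A → A → A → A → A → A → A  → end A, rejected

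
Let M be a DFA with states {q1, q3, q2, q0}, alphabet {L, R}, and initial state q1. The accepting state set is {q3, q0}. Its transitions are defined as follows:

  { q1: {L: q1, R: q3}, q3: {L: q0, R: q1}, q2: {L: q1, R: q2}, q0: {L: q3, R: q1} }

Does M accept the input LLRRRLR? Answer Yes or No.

No

Trace: q1 -L-> q1 -L-> q1 -R-> q3 -R-> q1 -R-> q3 -L-> q0 -R-> q1
End state q1 is not accepting.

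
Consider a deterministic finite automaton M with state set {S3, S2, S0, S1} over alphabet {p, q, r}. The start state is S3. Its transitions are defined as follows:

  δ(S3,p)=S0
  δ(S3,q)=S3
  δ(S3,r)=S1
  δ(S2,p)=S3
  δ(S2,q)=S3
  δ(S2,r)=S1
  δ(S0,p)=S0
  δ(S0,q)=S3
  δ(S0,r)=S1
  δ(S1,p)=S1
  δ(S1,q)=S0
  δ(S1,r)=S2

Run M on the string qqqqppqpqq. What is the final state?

S3

start at S3
read 'q': S3 → S3
read 'q': S3 → S3
read 'q': S3 → S3
read 'q': S3 → S3
read 'p': S3 → S0
read 'p': S0 → S0
read 'q': S0 → S3
read 'p': S3 → S0
read 'q': S0 → S3
read 'q': S3 → S3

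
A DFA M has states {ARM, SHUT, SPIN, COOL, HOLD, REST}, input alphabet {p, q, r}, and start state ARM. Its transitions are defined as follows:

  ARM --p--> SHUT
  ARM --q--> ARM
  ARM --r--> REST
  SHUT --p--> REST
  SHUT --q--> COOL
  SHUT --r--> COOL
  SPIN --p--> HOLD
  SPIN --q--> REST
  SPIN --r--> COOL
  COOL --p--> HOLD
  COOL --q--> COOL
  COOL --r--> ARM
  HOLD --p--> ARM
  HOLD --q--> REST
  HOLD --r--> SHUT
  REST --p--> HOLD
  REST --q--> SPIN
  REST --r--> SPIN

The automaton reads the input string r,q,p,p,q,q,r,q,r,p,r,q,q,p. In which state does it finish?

HOLD

Trace: ARM -r-> REST -q-> SPIN -p-> HOLD -p-> ARM -q-> ARM -q-> ARM -r-> REST -q-> SPIN -r-> COOL -p-> HOLD -r-> SHUT -q-> COOL -q-> COOL -p-> HOLD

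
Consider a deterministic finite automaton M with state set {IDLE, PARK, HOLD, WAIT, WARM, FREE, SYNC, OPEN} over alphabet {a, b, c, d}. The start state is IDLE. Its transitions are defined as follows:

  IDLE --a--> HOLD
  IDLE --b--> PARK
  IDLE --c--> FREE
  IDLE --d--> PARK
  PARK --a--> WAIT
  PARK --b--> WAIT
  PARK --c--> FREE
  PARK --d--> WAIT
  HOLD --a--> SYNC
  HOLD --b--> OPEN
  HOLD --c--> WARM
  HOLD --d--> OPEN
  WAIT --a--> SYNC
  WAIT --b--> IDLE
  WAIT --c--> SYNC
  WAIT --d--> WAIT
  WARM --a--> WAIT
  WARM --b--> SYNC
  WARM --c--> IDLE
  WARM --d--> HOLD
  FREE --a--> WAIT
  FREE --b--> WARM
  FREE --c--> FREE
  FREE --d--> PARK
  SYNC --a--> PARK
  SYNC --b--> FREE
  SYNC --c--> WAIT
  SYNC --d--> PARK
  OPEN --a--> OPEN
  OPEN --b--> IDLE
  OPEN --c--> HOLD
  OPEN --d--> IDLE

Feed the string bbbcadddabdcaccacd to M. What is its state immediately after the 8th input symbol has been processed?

WAIT

start at IDLE
read 'b': IDLE → PARK
read 'b': PARK → WAIT
read 'b': WAIT → IDLE
read 'c': IDLE → FREE
read 'a': FREE → WAIT
read 'd': WAIT → WAIT
read 'd': WAIT → WAIT
read 'd': WAIT → WAIT
After 8 symbols: WAIT.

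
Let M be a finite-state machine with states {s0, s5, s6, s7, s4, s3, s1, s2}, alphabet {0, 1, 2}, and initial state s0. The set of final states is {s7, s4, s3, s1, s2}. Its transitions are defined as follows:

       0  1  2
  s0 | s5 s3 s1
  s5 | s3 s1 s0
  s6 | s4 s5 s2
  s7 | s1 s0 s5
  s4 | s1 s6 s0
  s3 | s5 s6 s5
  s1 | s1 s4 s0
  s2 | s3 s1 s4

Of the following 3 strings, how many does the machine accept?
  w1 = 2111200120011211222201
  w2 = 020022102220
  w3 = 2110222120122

w1: s0 → s1 → s4 → s6 → s5 → s0 → s5 → s3 → s6 → s2 → s3 → s5 → s1 → s4 → s0 → s3 → s6 → s2 → s4 → s0 → s1 → s1 → s4  → end s4, accepted
w2: s0 → s5 → s0 → s5 → s3 → s5 → s0 → s3 → s5 → s0 → s1 → s0 → s5  → end s5, rejected
w3: s0 → s1 → s4 → s6 → s4 → s0 → s1 → s0 → s3 → s5 → s3 → s6 → s2 → s4  → end s4, accepted

2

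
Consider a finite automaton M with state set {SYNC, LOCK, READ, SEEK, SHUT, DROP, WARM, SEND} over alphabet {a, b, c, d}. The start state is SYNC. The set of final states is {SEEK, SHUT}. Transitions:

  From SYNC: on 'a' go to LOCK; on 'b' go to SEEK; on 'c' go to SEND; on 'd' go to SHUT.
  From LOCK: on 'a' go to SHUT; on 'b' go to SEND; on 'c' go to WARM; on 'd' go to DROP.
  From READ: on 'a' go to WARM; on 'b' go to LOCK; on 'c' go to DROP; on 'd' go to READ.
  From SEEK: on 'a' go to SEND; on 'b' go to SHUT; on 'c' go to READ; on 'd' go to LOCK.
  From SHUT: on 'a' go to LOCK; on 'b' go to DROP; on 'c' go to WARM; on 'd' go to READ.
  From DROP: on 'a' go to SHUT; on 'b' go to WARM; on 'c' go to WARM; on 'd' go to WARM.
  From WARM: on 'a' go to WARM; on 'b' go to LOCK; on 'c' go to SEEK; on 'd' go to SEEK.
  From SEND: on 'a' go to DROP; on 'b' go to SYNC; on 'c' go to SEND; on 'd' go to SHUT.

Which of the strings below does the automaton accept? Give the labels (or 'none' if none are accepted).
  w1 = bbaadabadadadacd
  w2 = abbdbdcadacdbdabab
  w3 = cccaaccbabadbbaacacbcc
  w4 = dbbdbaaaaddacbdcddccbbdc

w1: Trace: SYNC -b-> SEEK -b-> SHUT -a-> LOCK -a-> SHUT -d-> READ -a-> WARM -b-> LOCK -a-> SHUT -d-> READ -a-> WARM -d-> SEEK -a-> SEND -d-> SHUT -a-> LOCK -c-> WARM -d-> SEEK  → end SEEK, accepted
w2: Trace: SYNC -a-> LOCK -b-> SEND -b-> SYNC -d-> SHUT -b-> DROP -d-> WARM -c-> SEEK -a-> SEND -d-> SHUT -a-> LOCK -c-> WARM -d-> SEEK -b-> SHUT -d-> READ -a-> WARM -b-> LOCK -a-> SHUT -b-> DROP  → end DROP, rejected
w3: Trace: SYNC -c-> SEND -c-> SEND -c-> SEND -a-> DROP -a-> SHUT -c-> WARM -c-> SEEK -b-> SHUT -a-> LOCK -b-> SEND -a-> DROP -d-> WARM -b-> LOCK -b-> SEND -a-> DROP -a-> SHUT -c-> WARM -a-> WARM -c-> SEEK -b-> SHUT -c-> WARM -c-> SEEK  → end SEEK, accepted
w4: Trace: SYNC -d-> SHUT -b-> DROP -b-> WARM -d-> SEEK -b-> SHUT -a-> LOCK -a-> SHUT -a-> LOCK -a-> SHUT -d-> READ -d-> READ -a-> WARM -c-> SEEK -b-> SHUT -d-> READ -c-> DROP -d-> WARM -d-> SEEK -c-> READ -c-> DROP -b-> WARM -b-> LOCK -d-> DROP -c-> WARM  → end WARM, rejected

w1, w3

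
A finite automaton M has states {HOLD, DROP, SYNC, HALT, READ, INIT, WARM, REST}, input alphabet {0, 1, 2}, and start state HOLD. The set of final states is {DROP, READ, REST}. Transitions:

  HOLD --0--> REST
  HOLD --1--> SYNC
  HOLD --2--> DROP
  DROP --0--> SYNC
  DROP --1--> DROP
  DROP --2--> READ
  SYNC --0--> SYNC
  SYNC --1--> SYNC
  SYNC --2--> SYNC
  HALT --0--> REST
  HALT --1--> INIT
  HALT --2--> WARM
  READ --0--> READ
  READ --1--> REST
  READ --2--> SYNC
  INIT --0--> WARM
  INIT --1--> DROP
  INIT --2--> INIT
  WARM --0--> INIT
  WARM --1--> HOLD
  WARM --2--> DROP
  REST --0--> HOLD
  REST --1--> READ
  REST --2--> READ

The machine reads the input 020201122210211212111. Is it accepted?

Trace: HOLD -0-> REST -2-> READ -0-> READ -2-> SYNC -0-> SYNC -1-> SYNC -1-> SYNC -2-> SYNC -2-> SYNC -2-> SYNC -1-> SYNC -0-> SYNC -2-> SYNC -1-> SYNC -1-> SYNC -2-> SYNC -1-> SYNC -2-> SYNC -1-> SYNC -1-> SYNC -1-> SYNC
End state SYNC is not accepting.

No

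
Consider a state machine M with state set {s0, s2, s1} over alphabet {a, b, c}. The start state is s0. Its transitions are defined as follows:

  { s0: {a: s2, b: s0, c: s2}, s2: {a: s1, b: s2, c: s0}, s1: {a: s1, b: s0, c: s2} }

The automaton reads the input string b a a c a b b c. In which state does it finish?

s0 → s0 → s2 → s1 → s2 → s1 → s0 → s0 → s2

s2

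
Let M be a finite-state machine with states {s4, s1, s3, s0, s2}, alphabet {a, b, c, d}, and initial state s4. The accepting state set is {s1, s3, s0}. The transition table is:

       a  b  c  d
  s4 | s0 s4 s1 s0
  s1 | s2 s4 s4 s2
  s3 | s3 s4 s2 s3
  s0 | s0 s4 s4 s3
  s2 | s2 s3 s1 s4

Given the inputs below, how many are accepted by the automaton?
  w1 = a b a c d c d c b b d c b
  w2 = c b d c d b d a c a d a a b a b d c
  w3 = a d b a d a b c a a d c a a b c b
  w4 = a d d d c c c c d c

w1: Trace: s4 -a-> s0 -b-> s4 -a-> s0 -c-> s4 -d-> s0 -c-> s4 -d-> s0 -c-> s4 -b-> s4 -b-> s4 -d-> s0 -c-> s4 -b-> s4  → end s4, rejected
w2: Trace: s4 -c-> s1 -b-> s4 -d-> s0 -c-> s4 -d-> s0 -b-> s4 -d-> s0 -a-> s0 -c-> s4 -a-> s0 -d-> s3 -a-> s3 -a-> s3 -b-> s4 -a-> s0 -b-> s4 -d-> s0 -c-> s4  → end s4, rejected
w3: Trace: s4 -a-> s0 -d-> s3 -b-> s4 -a-> s0 -d-> s3 -a-> s3 -b-> s4 -c-> s1 -a-> s2 -a-> s2 -d-> s4 -c-> s1 -a-> s2 -a-> s2 -b-> s3 -c-> s2 -b-> s3  → end s3, accepted
w4: Trace: s4 -a-> s0 -d-> s3 -d-> s3 -d-> s3 -c-> s2 -c-> s1 -c-> s4 -c-> s1 -d-> s2 -c-> s1  → end s1, accepted

2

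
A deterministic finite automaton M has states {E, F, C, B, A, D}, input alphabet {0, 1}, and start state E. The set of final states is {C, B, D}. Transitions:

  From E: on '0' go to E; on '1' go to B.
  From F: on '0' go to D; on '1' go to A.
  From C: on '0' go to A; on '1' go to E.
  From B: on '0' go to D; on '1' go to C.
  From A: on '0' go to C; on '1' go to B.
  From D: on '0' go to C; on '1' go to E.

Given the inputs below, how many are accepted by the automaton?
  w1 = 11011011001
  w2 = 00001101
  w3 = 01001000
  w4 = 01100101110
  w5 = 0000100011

2

w1: E → B → C → A → B → C → A → B → C → A → C → E  → end E, rejected
w2: E → E → E → E → E → B → C → A → B  → end B, accepted
w3: E → E → B → D → C → E → E → E → E  → end E, rejected
w4: E → E → B → C → A → C → E → E → B → C → E → E  → end E, rejected
w5: E → E → E → E → E → B → D → C → A → B → C  → end C, accepted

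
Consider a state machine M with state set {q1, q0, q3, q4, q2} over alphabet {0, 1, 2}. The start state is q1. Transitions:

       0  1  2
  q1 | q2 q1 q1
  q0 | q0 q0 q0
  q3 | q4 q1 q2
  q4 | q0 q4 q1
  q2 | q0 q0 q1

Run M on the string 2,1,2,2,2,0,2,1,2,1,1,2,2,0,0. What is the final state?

q1 → q1 → q1 → q1 → q1 → q1 → q2 → q1 → q1 → q1 → q1 → q1 → q1 → q1 → q2 → q0

q0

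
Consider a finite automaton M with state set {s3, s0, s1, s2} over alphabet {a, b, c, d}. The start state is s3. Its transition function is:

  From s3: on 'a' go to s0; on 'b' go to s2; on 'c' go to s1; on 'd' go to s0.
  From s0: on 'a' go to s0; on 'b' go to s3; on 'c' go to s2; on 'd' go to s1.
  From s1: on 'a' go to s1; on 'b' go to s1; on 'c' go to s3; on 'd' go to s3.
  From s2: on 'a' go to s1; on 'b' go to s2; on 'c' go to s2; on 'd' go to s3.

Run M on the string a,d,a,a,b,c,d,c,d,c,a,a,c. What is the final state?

s3

s3 → s0 → s1 → s1 → s1 → s1 → s3 → s0 → s2 → s3 → s1 → s1 → s1 → s3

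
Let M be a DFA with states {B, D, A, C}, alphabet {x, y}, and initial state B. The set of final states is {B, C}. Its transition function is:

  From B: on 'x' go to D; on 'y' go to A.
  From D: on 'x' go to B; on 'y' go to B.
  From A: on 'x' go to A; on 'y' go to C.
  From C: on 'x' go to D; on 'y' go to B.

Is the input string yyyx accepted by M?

Trace: B -y-> A -y-> C -y-> B -x-> D
End state D is not accepting.

No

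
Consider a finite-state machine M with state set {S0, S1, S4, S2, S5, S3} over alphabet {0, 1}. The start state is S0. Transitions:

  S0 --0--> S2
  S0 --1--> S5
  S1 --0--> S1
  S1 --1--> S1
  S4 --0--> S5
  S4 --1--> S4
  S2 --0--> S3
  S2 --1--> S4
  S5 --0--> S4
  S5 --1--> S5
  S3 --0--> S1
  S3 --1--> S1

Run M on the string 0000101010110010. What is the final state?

S1

start at S0
read '0': S0 → S2
read '0': S2 → S3
read '0': S3 → S1
read '0': S1 → S1
read '1': S1 → S1
read '0': S1 → S1
read '1': S1 → S1
read '0': S1 → S1
read '1': S1 → S1
read '0': S1 → S1
read '1': S1 → S1
read '1': S1 → S1
read '0': S1 → S1
read '0': S1 → S1
read '1': S1 → S1
read '0': S1 → S1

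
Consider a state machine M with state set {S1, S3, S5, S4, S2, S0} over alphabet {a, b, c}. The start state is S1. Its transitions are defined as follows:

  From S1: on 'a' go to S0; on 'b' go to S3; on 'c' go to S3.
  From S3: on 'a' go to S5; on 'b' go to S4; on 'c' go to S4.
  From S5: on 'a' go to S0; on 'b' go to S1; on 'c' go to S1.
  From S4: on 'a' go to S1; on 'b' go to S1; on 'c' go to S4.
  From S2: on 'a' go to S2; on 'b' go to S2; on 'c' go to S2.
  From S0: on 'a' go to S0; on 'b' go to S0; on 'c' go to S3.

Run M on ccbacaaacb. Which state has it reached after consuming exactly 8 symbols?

S0

S1 → S3 → S4 → S1 → S0 → S3 → S5 → S0 → S0
After 8 symbols: S0.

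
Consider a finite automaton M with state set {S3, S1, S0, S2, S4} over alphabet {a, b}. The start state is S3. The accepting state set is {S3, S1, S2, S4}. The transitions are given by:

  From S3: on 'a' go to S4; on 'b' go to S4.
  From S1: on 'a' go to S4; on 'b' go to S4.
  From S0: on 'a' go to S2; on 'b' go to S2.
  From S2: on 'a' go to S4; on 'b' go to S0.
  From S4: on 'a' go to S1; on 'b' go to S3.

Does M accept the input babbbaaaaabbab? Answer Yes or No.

Yes

S3 → S4 → S1 → S4 → S3 → S4 → S1 → S4 → S1 → S4 → S1 → S4 → S3 → S4 → S3
End state S3 is accepting.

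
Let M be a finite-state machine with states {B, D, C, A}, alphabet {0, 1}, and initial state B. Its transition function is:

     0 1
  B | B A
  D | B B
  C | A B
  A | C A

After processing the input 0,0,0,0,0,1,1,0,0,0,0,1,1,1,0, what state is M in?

Trace: B -0-> B -0-> B -0-> B -0-> B -0-> B -1-> A -1-> A -0-> C -0-> A -0-> C -0-> A -1-> A -1-> A -1-> A -0-> C

C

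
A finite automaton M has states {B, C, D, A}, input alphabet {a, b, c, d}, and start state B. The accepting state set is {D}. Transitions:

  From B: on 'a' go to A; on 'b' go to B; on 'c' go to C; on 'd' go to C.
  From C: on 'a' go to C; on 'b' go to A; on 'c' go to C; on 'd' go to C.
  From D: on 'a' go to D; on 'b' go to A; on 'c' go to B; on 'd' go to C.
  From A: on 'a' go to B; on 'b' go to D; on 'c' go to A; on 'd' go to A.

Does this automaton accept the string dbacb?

B → C → A → B → C → A
End state A is not accepting.

No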